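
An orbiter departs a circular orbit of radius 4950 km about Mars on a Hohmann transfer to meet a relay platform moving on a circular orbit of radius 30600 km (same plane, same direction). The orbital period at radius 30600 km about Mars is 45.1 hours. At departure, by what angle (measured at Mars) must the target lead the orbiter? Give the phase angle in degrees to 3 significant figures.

φ = 100°

From Kepler's third law T² = 4π²r³/μ at r = 30600 km, T = 45.1 hours = 45.1 × 3600 s = 1.6236×10^5 s: μ = 4π²r³/T² = 42910.7 km³/s².
Transfer-ellipse semi-major axis a_t = (r₁ + r₂)/2 = (4950 + 30600)/2 = 17775 km.
The half-period of the transfer ellipse is t = π√(a_t³/μ) = 35940 s.
The target's mean motion on its circular orbit is ω₂ = √(μ/r₂³) = 3.870×10^-5 rad/s.
Angle swept by the target during transfer: ω₂·t = 1.3909 rad = 79.69°.
Arrival is 180° from departure on the ellipse, so φ = 180° − 79.69° = 100°.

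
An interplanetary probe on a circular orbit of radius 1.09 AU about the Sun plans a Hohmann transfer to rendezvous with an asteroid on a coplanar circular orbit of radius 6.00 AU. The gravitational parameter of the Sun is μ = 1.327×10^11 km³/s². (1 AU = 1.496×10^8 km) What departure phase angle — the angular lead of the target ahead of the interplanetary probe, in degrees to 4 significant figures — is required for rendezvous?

In km: r₁ = 1.09 × 1.496×10^8 = 1.63064×10^8 km; r₂ = 6.00 × 1.496×10^8 = 8.976×10^8 km.
The Hohmann ellipse has a_t = (r₁ + r₂)/2 = 5.30332×10^8 km.
The half-period of the transfer ellipse is t = π√(a_t³/μ) = 1.05326×10^8 s.
Target angular speed ω₂ = √(μ/r₂³) = 1.35460×10^-8 rad/s.
Angle swept by the target during transfer: ω₂·t = 1.42675 rad = 81.75°.
Arrival is 180° from departure on the ellipse, so φ = 180° − 81.75° = 98.25°.

φ = 98.25°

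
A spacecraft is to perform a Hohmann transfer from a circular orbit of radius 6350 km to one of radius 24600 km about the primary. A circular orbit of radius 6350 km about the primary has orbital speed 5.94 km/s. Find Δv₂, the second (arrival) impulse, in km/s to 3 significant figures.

Δv₂ = 1.08 km/s

From the circular-orbit relation v² = μ/r at r = 6350 km: μ = v²r = (5.94)² × 6350 = 2.24051×10^5 km³/s².
The Hohmann ellipse has a_t = (r₁ + r₂)/2 = 15475 km.
On the circular orbit at r = 24600 km, v_c = √(μ/r) = 3.018 km/s.
Transfer-orbit speed at the same r (vis-viva, a = a_t): v_t = √[μ(2/r − 1/a_t)] = 1.933 km/s.
Δv₂ = |v_t − v_c| = |1.933 − 3.018| = 1.085 km/s.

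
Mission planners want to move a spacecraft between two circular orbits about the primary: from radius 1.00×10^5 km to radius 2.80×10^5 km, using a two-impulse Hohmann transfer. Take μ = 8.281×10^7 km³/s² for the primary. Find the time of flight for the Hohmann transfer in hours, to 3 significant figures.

t = 7.94 hours

The Hohmann ellipse has a_t = (r₁ + r₂)/2 = 1.900×10^5 km.
Half the transfer-orbit period gives t = π√(a_t³/μ) = 28590 s.
Converting: 28590 s ÷ 3600 s/hour = 7.94 hours.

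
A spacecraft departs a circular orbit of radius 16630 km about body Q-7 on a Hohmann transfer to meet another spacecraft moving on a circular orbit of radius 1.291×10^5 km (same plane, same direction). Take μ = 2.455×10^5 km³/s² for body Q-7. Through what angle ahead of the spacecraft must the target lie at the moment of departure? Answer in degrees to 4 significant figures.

φ = 103.7°

The Hohmann ellipse has a_t = (r₁ + r₂)/2 = 72865 km.
Transfer time t = π√(a_t³/μ) = 1.247×10^5 s.
Target angular speed ω₂ = √(μ/r₂³) = 1.068×10^-5 rad/s.
Angle swept by the target during transfer: ω₂·t = 1.332 rad = 76.32°.
The spacecraft traverses 180° on the transfer ellipse, so the target must lead by 180° − 76.32° = 103.7°.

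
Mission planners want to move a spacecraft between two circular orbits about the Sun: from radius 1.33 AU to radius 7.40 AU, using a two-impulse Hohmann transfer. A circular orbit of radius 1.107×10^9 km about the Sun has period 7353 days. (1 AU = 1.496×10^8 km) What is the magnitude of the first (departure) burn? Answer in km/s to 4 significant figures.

Δv₁ = 7.800 km/s

From Kepler's third law T² = 4π²r³/μ at r = 1.107×10^9 km, T = 7353 days = 7353 × 86400 s = 6.352992×10^8 s: μ = 4π²r³/T² = 1.32692×10^11 km³/s².
In km: r₁ = 1.33 × 1.496×10^8 = 1.98968×10^8 km; r₂ = 7.40 × 1.496×10^8 = 1.10704×10^9 km.
The Hohmann ellipse has a_t = (r₁ + r₂)/2 = 6.53004×10^8 km.
On the circular orbit at r = 1.98968×10^8 km, v_c = √(μ/r) = 25.82 km/s.
Vis-viva on the transfer ellipse at r = 1.98968×10^8 km gives v_t = √[μ(2/r − 1/a_t)] = 33.62 km/s.
Δv₁ = |v_t − v_c| = |33.62 − 25.82| = 7.800 km/s.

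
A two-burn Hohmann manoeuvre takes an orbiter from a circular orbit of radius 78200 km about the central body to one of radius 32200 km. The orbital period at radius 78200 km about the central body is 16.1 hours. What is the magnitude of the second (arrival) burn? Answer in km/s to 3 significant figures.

Δv₂ = 2.51 km/s

From Kepler's third law T² = 4π²r³/μ at r = 78200 km, T = 16.1 hours = 16.1 × 3600 s = 57960 s: μ = 4π²r³/T² = 5.61983×10^6 km³/s².
Transfer-ellipse semi-major axis a_t = (r₁ + r₂)/2 = (78200 + 32200)/2 = 55200 km.
Circular speed at r = 32200 km: v_c = √(μ/r) = 13.211 km/s.
Vis-viva on the transfer ellipse at r = 32200 km gives v_t = √[μ(2/r − 1/a_t)] = 15.724 km/s.
Δv₂ = |v_t − v_c| = |15.724 − 13.211| = 2.513 km/s.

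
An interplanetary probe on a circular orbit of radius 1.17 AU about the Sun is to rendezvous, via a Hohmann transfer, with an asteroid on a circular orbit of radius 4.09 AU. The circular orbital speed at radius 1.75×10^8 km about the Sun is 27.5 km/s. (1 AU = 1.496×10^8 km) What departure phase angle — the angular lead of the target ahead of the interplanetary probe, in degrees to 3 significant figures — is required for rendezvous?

From the circular-orbit relation v² = μ/r at r = 1.75×10^8 km: μ = v²r = (27.5)² × 1.75×10^8 = 1.32344×10^11 km³/s².
In km: r₁ = 1.17 × 1.496×10^8 = 1.75032×10^8 km; r₂ = 4.09 × 1.496×10^8 = 6.11864×10^8 km.
The Hohmann ellipse has a_t = (r₁ + r₂)/2 = 3.93448×10^8 km.
The half-period of the transfer ellipse is t = π√(a_t³/μ) = 6.740×10^7 s.
The target's mean motion on its circular orbit is ω₂ = √(μ/r₂³) = 2.404×10^-8 rad/s.
Angle swept by the target during transfer: ω₂·t = 1.620 rad = 92.82°.
The interplanetary probe traverses 180° on the transfer ellipse, so the target must lead by 180° − 92.82° = 87.2°.

φ = 87.2°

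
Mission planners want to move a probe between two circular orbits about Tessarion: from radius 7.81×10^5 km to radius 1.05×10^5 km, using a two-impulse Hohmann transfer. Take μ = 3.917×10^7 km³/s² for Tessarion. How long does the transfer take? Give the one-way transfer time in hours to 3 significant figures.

The Hohmann ellipse has a_t = (r₁ + r₂)/2 = 4.430×10^5 km.
Half the transfer-orbit period gives t = π√(a_t³/μ) = 1.480×10^5 s.
Converting: 1.480×10^5 s ÷ 3600 s/hour = 41.1 hours.

t = 41.1 hours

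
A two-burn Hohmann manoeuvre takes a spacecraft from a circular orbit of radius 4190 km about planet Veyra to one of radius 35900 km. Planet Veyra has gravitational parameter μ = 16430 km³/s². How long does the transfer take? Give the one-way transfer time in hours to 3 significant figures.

t = 19.3 hours

The Hohmann ellipse has a_t = (r₁ + r₂)/2 = 20045 km.
Half the transfer-orbit period gives t = π√(a_t³/μ) = 69560 s.
Converting: 69560 s ÷ 3600 s/hour = 19.3 hours.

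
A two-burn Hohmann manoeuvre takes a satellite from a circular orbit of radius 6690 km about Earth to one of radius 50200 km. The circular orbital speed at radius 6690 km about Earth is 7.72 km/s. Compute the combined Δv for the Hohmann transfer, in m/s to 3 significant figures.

Δv = 3990 m/s

From the circular-orbit relation v² = μ/r at r = 6690 km: μ = v²r = (7.72)² × 6690 = 3.98713×10^5 km³/s².
The Hohmann ellipse has a_t = (r₁ + r₂)/2 = 28445 km.
Circular speed at r₁: v₁ = √(μ/r₁) = √(3.98713×10^5/6690) = 7.7200 km/s.
Transfer-orbit speed at r₁ (v² = μ(2/r − 1/a)): v_p = √[μ(2/r₁ − 1/a_t)] = 10.256 km/s.
First burn Δv₁ = |v_p − v₁| = 2.536 km/s.
Circular speed at r₂: v₂ = √(μ/r₂) = 2.818 km/s.
Transfer-orbit speed at r₂: v_a = √[μ(2/r₂ − 1/a_t)] = 1.367 km/s.
Second burn Δv₂ = |v₂ − v_a| = 1.451 km/s.
Δv = Δv₁ + Δv₂ = 2.536 + 1.451 = 3.987 km/s.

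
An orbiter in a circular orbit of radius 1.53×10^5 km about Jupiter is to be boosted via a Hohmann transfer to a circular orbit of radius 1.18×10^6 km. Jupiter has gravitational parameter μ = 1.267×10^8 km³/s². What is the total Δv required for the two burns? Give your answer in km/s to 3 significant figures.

Semi-major axis of the transfer orbit: a_t = (1.530×10^5 + 1.180×10^6)/2 = 6.665×10^5 km.
At r₁ the circular-orbit speed is v₁ = √(μ/r₁) = 28.777 km/s.
Transfer-orbit speed at r₁ (vis-viva equation): v_p = √[μ(2/r₁ − 1/a_t)] = 38.290 km/s.
First burn Δv₁ = |v_p − v₁| = 9.513 km/s.
At r₂, v₂ = √(μ/r₂) = 10.362 km/s.
Transfer-orbit speed at r₂: v_a = √[μ(2/r₂ − 1/a_t)] = 4.9647 km/s.
Second burn Δv₂ = |v₂ − v_a| = 5.397 km/s.
Δv = Δv₁ + Δv₂ = 9.513 + 5.397 = 14.91 km/s.

Δv = 14.9 km/s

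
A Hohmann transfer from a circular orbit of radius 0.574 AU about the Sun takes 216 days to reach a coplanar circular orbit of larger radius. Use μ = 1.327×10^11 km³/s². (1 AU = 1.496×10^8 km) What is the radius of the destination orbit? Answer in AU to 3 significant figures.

r₂ = 1.66 AU

In km: r₁ = 0.574 × 1.496×10^8 = 8.58704×10^7 km.
Transfer time t = 216 days = 1.86624×10^7 s, and t = π√(a_t³/μ).
So a_t = (μ t²/π²)^(1/3) = (1.327×10^11 × (1.86624×10^7)² / π²)^(1/3) = 1.6730×10^8 km.
Since a_t = (r₁ + r₂)/2, r₂ = 2a_t − r₁ = 2×1.6730×10^8 − 8.58704×10^7 = 2.487296×10^8 km.
In AU: r₂ = 2.487296×10^8 / 1.496×10^8 = 1.66 AU.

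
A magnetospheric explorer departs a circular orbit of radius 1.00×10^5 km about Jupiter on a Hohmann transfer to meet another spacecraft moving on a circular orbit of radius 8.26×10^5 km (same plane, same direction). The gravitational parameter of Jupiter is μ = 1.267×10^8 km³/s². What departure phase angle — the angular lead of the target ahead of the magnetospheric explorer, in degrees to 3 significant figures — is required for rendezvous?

φ = 104°

The Hohmann ellipse has a_t = (r₁ + r₂)/2 = 4.630×10^5 km.
The half-period of the transfer ellipse is t = π√(a_t³/μ) = 87929 s.
Target angular speed ω₂ = √(μ/r₂³) = 1.4994×10^-5 rad/s.
Angle swept by the target during transfer: ω₂·t = 1.3184 rad = 75.54°.
Arrival is 180° from departure on the ellipse, so φ = 180° − 75.54° = 104°.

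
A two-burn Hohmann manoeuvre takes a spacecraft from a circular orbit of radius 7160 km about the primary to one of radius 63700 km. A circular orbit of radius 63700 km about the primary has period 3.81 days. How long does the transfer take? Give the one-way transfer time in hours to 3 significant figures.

t = 19.0 hours

From Kepler's third law T² = 4π²r³/μ at r = 63700 km, T = 3.81 days = 3.81 × 86400 s = 3.29184×10^5 s: μ = 4π²r³/T² = 94167.4 km³/s².
Semi-major axis of the transfer orbit: a_t = (7160 + 63700)/2 = 35430 km.
Half the transfer-orbit period gives t = π√(a_t³/μ) = 68270 s.
Converting: 68270 s ÷ 3600 s/hour = 19.0 hours.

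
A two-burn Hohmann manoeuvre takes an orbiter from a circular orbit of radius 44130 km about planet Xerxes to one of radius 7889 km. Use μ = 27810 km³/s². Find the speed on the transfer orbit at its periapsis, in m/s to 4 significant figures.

Semi-major axis of the transfer orbit: a_t = (44130 + 7889)/2 = 26009.5 km.
The periapsis of the transfer ellipse is at r = 7889 km.
Applying v² = μ(2/r − 1/a_t): v = 2.446 km/s.

v = 2446 m/s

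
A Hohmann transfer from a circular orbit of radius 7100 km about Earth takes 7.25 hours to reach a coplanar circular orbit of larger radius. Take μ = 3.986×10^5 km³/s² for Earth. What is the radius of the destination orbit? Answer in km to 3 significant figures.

r₂ = 53300 km

Transfer time t = 7.25 hours = 26100 s, and t = π√(a_t³/μ).
So a_t = (μ t²/π²)^(1/3) = (3.986×10^5 × (26100)² / π²)^(1/3) = 30188 km.
Since a_t = (r₁ + r₂)/2, r₂ = 2a_t − r₁ = 2×30188 − 7100 = 53276 km.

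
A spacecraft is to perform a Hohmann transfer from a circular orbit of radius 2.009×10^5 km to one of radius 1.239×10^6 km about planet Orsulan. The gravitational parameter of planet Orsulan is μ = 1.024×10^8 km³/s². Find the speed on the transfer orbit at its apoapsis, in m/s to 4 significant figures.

v = 4802 m/s

Semi-major axis of the transfer orbit: a_t = (2.009×10^5 + 1.239×10^6)/2 = 7.1995×10^5 km.
The apoapsis of the transfer ellipse is at r = 1.239×10^6 km.
From the vis-viva equation, v = √[μ(2/r − 1/a_t)] = 4.802 km/s.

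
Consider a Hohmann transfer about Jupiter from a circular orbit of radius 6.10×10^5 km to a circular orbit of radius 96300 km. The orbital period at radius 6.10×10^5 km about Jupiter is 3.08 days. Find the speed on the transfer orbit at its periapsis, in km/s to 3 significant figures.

From Kepler's third law T² = 4π²r³/μ at r = 6.10×10^5 km, T = 3.08 days = 3.08 × 86400 s = 2.66112×10^5 s: μ = 4π²r³/T² = 1.26538×10^8 km³/s².
The Hohmann ellipse has a_t = (r₁ + r₂)/2 = 3.5315×10^5 km.
The periapsis of the transfer ellipse is at r = 96300 km.
Applying v² = μ(2/r − 1/a_t): v = 47.64 km/s.

v = 47.6 km/s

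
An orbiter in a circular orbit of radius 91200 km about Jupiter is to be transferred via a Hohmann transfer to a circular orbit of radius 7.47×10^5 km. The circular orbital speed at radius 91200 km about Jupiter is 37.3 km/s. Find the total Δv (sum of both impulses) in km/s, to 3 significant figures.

Δv = 19.5 km/s

From the circular-orbit relation v² = μ/r at r = 91200 km: μ = v²r = (37.3)² × 91200 = 1.26886×10^8 km³/s².
Transfer-ellipse semi-major axis a_t = (r₁ + r₂)/2 = (91200 + 7.470×10^5)/2 = 4.191×10^5 km.
At r₁ the circular-orbit speed is v₁ = √(μ/r₁) = 37.30 km/s.
On the transfer ellipse at r₁, v² = μ(2/r − 1/a) gives v_p = √[μ(2/r₁ − 1/a_t)] = 49.80 km/s.
First burn Δv₁ = |v_p − v₁| = 12.50 km/s.
At r₂, v₂ = √(μ/r₂) = 13.033 km/s.
Transfer-orbit speed at r₂: v_a = √[μ(2/r₂ − 1/a_t)] = 6.0797 km/s.
Second burn Δv₂ = |v₂ − v_a| = 6.953 km/s.
Total Δv = Δv₁ + Δv₂ = 19.45 km/s.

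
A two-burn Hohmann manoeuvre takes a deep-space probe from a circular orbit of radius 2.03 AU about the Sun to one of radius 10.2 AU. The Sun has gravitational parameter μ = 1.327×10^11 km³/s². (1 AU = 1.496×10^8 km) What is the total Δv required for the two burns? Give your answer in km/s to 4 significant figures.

Δv = 10.05 km/s

In km: r₁ = 2.03 × 1.496×10^8 = 3.03688×10^8 km; r₂ = 10.2 × 1.496×10^8 = 1.52592×10^9 km.
Transfer-ellipse semi-major axis a_t = (r₁ + r₂)/2 = (3.03688×10^8 + 1.52592×10^9)/2 = 9.14804×10^8 km.
At r₁ the circular-orbit speed is v₁ = √(μ/r₁) = 20.9036 km/s.
On the transfer ellipse at r₁, v² = μ(2/r − 1/a) gives v_p = √[μ(2/r₁ − 1/a_t)] = 26.9975 km/s.
First burn Δv₁ = |v_p − v₁| = 6.094 km/s.
At r₂, v₂ = √(μ/r₂) = 9.325 km/s.
Transfer-orbit speed at r₂: v_a = √[μ(2/r₂ − 1/a_t)] = 5.373 km/s.
Second burn Δv₂ = |v₂ − v_a| = 3.952 km/s.
Δv = Δv₁ + Δv₂ = 6.094 + 3.952 = 10.05 km/s.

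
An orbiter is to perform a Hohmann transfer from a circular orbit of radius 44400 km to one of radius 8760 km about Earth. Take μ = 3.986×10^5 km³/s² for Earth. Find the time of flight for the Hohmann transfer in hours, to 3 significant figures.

t = 5.99 hours

The Hohmann ellipse has a_t = (r₁ + r₂)/2 = 26580 km.
By Kepler's third law the transfer-orbit period is T = 2π√(a_t³/μ), so t = T/2 = 21560 s.
Converting: 21560 s ÷ 3600 s/hour = 5.99 hours.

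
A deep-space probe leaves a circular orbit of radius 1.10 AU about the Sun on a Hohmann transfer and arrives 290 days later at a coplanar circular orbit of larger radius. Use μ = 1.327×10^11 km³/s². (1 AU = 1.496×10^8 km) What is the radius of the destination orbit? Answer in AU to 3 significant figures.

In km: r₁ = 1.10 × 1.496×10^8 = 1.6456×10^8 km.
Transfer time t = 290 days = 2.5056×10^7 s, and t = π√(a_t³/μ).
So a_t = (μ t²/π²)^(1/3) = (1.327×10^11 × (2.5056×10^7)² / π²)^(1/3) = 2.0361×10^8 km.
Since a_t = (r₁ + r₂)/2, r₂ = 2a_t − r₁ = 2×2.0361×10^8 − 1.6456×10^8 = 2.4266×10^8 km.
In AU: r₂ = 2.4266×10^8 / 1.496×10^8 = 1.62 AU.

r₂ = 1.62 AU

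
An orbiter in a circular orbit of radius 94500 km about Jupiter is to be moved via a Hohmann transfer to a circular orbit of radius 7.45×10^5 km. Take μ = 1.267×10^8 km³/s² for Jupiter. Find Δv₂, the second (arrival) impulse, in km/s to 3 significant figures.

The Hohmann ellipse has a_t = (r₁ + r₂)/2 = 4.1975×10^5 km.
On the circular orbit at r = 7.450×10^5 km, v_c = √(μ/r) = 13.041 km/s.
Vis-viva on the transfer ellipse at r = 7.450×10^5 km gives v_t = √[μ(2/r − 1/a_t)] = 6.1877 km/s.
Δv₂ = |v_t − v_c| = |6.1877 − 13.041| = 6.853 km/s.

Δv₂ = 6.85 km/s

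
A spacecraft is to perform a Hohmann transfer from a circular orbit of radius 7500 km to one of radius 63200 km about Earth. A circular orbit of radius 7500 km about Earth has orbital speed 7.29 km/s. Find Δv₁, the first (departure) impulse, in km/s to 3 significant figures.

From the circular-orbit relation v² = μ/r at r = 7500 km: μ = v²r = (7.29)² × 7500 = 3.98581×10^5 km³/s².
Transfer-ellipse semi-major axis a_t = (r₁ + r₂)/2 = (7500 + 63200)/2 = 35350 km.
Circular speed at r = 7500 km: v_c = √(μ/r) = 7.290 km/s.
Vis-viva on the transfer ellipse at r = 7500 km gives v_t = √[μ(2/r − 1/a_t)] = 9.747 km/s.
Δv₁ = |v_t − v_c| = |9.747 − 7.290| = 2.457 km/s.

Δv₁ = 2.46 km/s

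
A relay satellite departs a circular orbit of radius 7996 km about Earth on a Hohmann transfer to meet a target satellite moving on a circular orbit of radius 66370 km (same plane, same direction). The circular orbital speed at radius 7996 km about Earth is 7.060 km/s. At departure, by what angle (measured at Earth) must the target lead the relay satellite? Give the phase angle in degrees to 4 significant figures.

From the circular-orbit relation v² = μ/r at r = 7996 km: μ = v²r = (7.060)² × 7996 = 3.98549×10^5 km³/s².
The Hohmann ellipse has a_t = (r₁ + r₂)/2 = 37183 km.
The half-period of the transfer ellipse is t = π√(a_t³/μ) = 35680 s.
Target angular speed ω₂ = √(μ/r₂³) = 3.6922×10^-5 rad/s.
Angle swept by the target during transfer: ω₂·t = 1.3174 rad = 75.48°.
Arrival is 180° from departure on the ellipse, so φ = 180° − 75.48° = 104.5°.

φ = 104.5°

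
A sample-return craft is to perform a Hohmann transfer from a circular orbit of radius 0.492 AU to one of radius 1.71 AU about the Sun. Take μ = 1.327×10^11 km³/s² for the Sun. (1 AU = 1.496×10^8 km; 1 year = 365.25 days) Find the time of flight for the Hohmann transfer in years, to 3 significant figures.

t = 0.578 years

In km: r₁ = 0.492 × 1.496×10^8 = 7.36032×10^7 km; r₂ = 1.71 × 1.496×10^8 = 2.55816×10^8 km.
The Hohmann ellipse has a_t = (r₁ + r₂)/2 = 1.647096×10^8 km.
Half the transfer-orbit period gives t = π√(a_t³/μ) = 1.823×10^7 s.
Converting: 1.823×10^7 s ÷ 3.15576×10^7 s/year (365.25 × 86400) = 0.578 years.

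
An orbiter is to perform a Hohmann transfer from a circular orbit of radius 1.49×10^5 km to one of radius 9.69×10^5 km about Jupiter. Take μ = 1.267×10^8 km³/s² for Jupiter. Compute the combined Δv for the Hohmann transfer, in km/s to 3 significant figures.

Transfer-ellipse semi-major axis a_t = (r₁ + r₂)/2 = (1.490×10^5 + 9.690×10^5)/2 = 5.590×10^5 km.
Circular speed at r₁: v₁ = √(μ/r₁) = √(1.267×10^8/1.490×10^5) = 29.161 km/s.
On the transfer ellipse at r₁, vis-viva gives v_p = √[μ(2/r₁ − 1/a_t)] = 38.393 km/s.
First burn Δv₁ = |v_p − v₁| = 9.232 km/s.
At r₂, v₂ = √(μ/r₂) = 11.435 km/s.
Transfer-orbit speed at r₂: v_a = √[μ(2/r₂ − 1/a_t)] = 5.9036 km/s.
Second burn Δv₂ = |v₂ − v_a| = 5.531 km/s.
Δv = Δv₁ + Δv₂ = 9.232 + 5.531 = 14.76 km/s.

Δv = 14.8 km/s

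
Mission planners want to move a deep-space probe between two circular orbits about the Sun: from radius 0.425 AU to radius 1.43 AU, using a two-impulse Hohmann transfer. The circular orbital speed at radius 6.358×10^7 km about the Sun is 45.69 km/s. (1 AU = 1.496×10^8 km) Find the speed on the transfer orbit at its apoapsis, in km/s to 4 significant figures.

From the circular-orbit relation v² = μ/r at r = 6.358×10^7 km: μ = v²r = (45.69)² × 6.358×10^7 = 1.32728×10^11 km³/s².
In km: r₁ = 0.425 × 1.496×10^8 = 6.358×10^7 km; r₂ = 1.43 × 1.496×10^8 = 2.13928×10^8 km.
Semi-major axis of the transfer orbit: a_t = (6.358×10^7 + 2.13928×10^8)/2 = 1.38754×10^8 km.
The apoapsis of the transfer ellipse is at r = 2.13928×10^8 km.
From the vis-viva equation, v = √[μ(2/r − 1/a_t)] = 16.86 km/s.

v = 16.86 km/s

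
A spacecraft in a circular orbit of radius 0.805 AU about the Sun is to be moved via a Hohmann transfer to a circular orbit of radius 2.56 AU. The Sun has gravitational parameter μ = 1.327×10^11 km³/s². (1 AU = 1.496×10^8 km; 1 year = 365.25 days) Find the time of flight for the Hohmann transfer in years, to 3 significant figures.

In km: r₁ = 0.805 × 1.496×10^8 = 1.20428×10^8 km; r₂ = 2.56 × 1.496×10^8 = 3.82976×10^8 km.
Transfer-ellipse semi-major axis a_t = (r₁ + r₂)/2 = (1.20428×10^8 + 3.82976×10^8)/2 = 2.51702×10^8 km.
By Kepler's third law the transfer-orbit period is T = 2π√(a_t³/μ), so t = T/2 = 3.444×10^7 s.
Converting: 3.444×10^7 s ÷ 3.15576×10^7 s/year (365.25 × 86400) = 1.09 years.

t = 1.09 years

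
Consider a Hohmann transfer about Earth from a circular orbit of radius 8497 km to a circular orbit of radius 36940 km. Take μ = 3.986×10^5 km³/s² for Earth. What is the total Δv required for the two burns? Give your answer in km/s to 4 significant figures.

Semi-major axis of the transfer orbit: a_t = (8497 + 36940)/2 = 22718.5 km.
At r₁ the circular-orbit speed is v₁ = √(μ/r₁) = 6.84914 km/s.
Transfer-orbit speed at r₁ (vis-viva): v_p = √[μ(2/r₁ − 1/a_t)] = 8.73362 km/s.
First burn Δv₁ = |v_p − v₁| = 1.884 km/s.
Circular speed at r₂: v₂ = √(μ/r₂) = 3.285 km/s.
Transfer-orbit speed at r₂: v_a = √[μ(2/r₂ − 1/a_t)] = 2.009 km/s.
Second burn Δv₂ = |v₂ − v_a| = 1.276 km/s.
Δv = Δv₁ + Δv₂ = 1.884 + 1.276 = 3.160 km/s.

Δv = 3.160 km/s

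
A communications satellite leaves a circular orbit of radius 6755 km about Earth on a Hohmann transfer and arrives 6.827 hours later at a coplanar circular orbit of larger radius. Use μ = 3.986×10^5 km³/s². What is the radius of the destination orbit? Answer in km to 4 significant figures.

r₂ = 51250 km

Transfer time t = 6.827 hours = 24577.2 s, and t = π√(a_t³/μ).
So a_t = (μ t²/π²)^(1/3) = (3.986×10^5 × (24577.2)² / π²)^(1/3) = 29002 km.
Since a_t = (r₁ + r₂)/2, r₂ = 2a_t − r₁ = 2×29002 − 6755 = 51249 km.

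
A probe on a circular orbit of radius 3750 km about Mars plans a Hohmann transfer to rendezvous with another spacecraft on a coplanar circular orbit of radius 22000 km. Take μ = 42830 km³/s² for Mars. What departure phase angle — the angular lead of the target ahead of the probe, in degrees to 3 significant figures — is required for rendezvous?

φ = 99.4°

Semi-major axis of the transfer orbit: a_t = (3750 + 22000)/2 = 12875 km.
Transfer time t = π√(a_t³/μ) = 22177 s.
Target angular speed ω₂ = √(μ/r₂³) = 6.3422×10^-5 rad/s.
Angle swept by the target during transfer: ω₂·t = 1.4065 rad = 80.59°.
The probe traverses 180° on the transfer ellipse, so the target must lead by 180° − 80.59° = 99.4°.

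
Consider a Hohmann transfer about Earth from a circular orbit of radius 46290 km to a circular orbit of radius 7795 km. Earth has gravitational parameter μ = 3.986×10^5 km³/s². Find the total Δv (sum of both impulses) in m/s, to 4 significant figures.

Δv = 3564 m/s

Semi-major axis of the transfer orbit: a_t = (46290 + 7795)/2 = 27042.5 km.
At r₁ the circular-orbit speed is v₁ = √(μ/r₁) = 2.934 km/s.
Transfer-orbit speed at r₁ (v² = μ(2/r − 1/a)): v_a = √[μ(2/r₁ − 1/a_t)] = 1.575 km/s.
First burn Δv₁ = |v_a − v₁| = 1.359 km/s.
At r₂, v₂ = √(μ/r₂) = 7.151 km/s.
Transfer-orbit speed at r₂: v_p = √[μ(2/r₂ − 1/a_t)] = 9.356 km/s.
Second burn Δv₂ = |v₂ − v_p| = 2.205 km/s.
Δv = Δv₁ + Δv₂ = 1.359 + 2.205 = 3.564 km/s.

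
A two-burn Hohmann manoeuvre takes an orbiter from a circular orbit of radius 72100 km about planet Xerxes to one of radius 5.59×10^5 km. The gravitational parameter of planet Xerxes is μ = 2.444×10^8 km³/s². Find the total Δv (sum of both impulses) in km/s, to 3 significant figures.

The Hohmann ellipse has a_t = (r₁ + r₂)/2 = 3.1555×10^5 km.
At r₁ the circular-orbit speed is v₁ = √(μ/r₁) = 58.22 km/s.
On the transfer ellipse at r₁, vis-viva equation gives v_p = √[μ(2/r₁ − 1/a_t)] = 77.49 km/s.
First burn Δv₁ = |v_p − v₁| = 19.27 km/s.
At r₂, v₂ = √(μ/r₂) = 20.9096 km/s.
Transfer-orbit speed at r₂: v_a = √[μ(2/r₂ − 1/a_t)] = 9.99490 km/s.
Second burn Δv₂ = |v₂ − v_a| = 10.91 km/s.
Δv = Δv₁ + Δv₂ = 19.27 + 10.91 = 30.18 km/s.

Δv = 30.2 km/s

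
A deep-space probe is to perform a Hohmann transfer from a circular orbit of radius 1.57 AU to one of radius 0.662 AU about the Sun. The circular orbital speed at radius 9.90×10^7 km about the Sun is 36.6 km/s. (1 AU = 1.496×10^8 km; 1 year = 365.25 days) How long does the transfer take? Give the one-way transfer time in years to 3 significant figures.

From the circular-orbit relation v² = μ/r at r = 9.90×10^7 km: μ = v²r = (36.6)² × 9.90×10^7 = 1.32616×10^11 km³/s².
In km: r₁ = 1.57 × 1.496×10^8 = 2.34872×10^8 km; r₂ = 0.662 × 1.496×10^8 = 9.90352×10^7 km.
The Hohmann ellipse has a_t = (r₁ + r₂)/2 = 1.669536×10^8 km.
Half the transfer-orbit period gives t = π√(a_t³/μ) = 1.861×10^7 s.
Converting: 1.861×10^7 s ÷ 3.15576×10^7 s/year (365.25 × 86400) = 0.590 years.

t = 0.590 years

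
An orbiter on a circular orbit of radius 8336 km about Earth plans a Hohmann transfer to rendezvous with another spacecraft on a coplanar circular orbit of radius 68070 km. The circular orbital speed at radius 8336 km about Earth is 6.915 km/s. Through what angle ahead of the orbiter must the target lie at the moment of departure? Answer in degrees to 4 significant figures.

From the circular-orbit relation v² = μ/r at r = 8336 km: μ = v²r = (6.915)² × 8336 = 3.98604×10^5 km³/s².
Semi-major axis of the transfer orbit: a_t = (8336 + 68070)/2 = 38203 km.
The half-period of the transfer ellipse is t = π√(a_t³/μ) = 37156 s.
The target's mean motion on its circular orbit is ω₂ = √(μ/r₂³) = 3.5550×10^-5 rad/s.
Angle swept by the target during transfer: ω₂·t = 1.3209 rad = 75.68°.
Arrival is 180° from departure on the ellipse, so φ = 180° − 75.68° = 104.3°.

φ = 104.3°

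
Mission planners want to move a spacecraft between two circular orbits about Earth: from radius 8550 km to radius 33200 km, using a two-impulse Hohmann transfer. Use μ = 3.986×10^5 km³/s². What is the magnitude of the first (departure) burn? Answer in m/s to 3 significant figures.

Δv₁ = 1780 m/s

Transfer-ellipse semi-major axis a_t = (r₁ + r₂)/2 = (8550 + 33200)/2 = 20875 km.
On the circular orbit at r = 8550 km, v_c = √(μ/r) = 6.828 km/s.
Transfer-orbit speed at the same r (vis-viva, a = a_t): v_t = √[μ(2/r − 1/a_t)] = 8.611 km/s.
Δv₁ = |v_t − v_c| = |8.611 − 6.828| = 1.783 km/s.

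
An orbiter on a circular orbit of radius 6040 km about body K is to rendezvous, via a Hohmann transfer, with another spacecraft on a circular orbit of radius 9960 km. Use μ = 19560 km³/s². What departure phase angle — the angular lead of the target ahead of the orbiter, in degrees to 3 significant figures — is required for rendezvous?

φ = 50.4°

Semi-major axis of the transfer orbit: a_t = (6040 + 9960)/2 = 8000 km.
Transfer time t = π√(a_t³/μ) = 16073 s.
Target angular speed ω₂ = √(μ/r₂³) = 1.4070×10^-4 rad/s.
Angle swept by the target during transfer: ω₂·t = 2.2615 rad = 129.6°.
The orbiter traverses 180° on the transfer ellipse, so the target must lead by 180° − 129.6° = 50.4°.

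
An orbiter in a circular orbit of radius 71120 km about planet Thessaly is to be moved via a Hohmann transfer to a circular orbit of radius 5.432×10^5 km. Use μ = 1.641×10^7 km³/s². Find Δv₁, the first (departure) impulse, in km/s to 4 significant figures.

The Hohmann ellipse has a_t = (r₁ + r₂)/2 = 3.0716×10^5 km.
On the circular orbit at r = 71120 km, v_c = √(μ/r) = 15.19 km/s.
Vis-viva on the transfer ellipse at r = 71120 km gives v_t = √[μ(2/r − 1/a_t)] = 20.20 km/s.
Δv₁ = |v_t − v_c| = |20.20 − 15.19| = 5.010 km/s.

Δv₁ = 5.010 km/s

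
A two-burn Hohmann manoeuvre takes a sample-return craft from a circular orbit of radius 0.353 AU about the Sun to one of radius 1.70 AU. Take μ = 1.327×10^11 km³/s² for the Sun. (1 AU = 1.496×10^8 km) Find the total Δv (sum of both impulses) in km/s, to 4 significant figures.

In km: r₁ = 0.353 × 1.496×10^8 = 5.28088×10^7 km; r₂ = 1.70 × 1.496×10^8 = 2.5432×10^8 km.
Semi-major axis of the transfer orbit: a_t = (5.28088×10^7 + 2.5432×10^8)/2 = 1.535644×10^8 km.
Circular speed at r₁: v₁ = √(μ/r₁) = √(1.327×10^11/5.28088×10^7) = 50.13 km/s.
Transfer-orbit speed at r₁ (vis-viva equation): v_p = √[μ(2/r₁ − 1/a_t)] = 64.51 km/s.
First burn Δv₁ = |v_p − v₁| = 14.38 km/s.
At r₂, v₂ = √(μ/r₂) = 22.8426 km/s.
Transfer-orbit speed at r₂: v_a = √[μ(2/r₂ − 1/a_t)] = 13.3953 km/s.
Second burn Δv₂ = |v₂ − v_a| = 9.447 km/s.
Total Δv = Δv₁ + Δv₂ = 23.83 km/s.

Δv = 23.83 km/s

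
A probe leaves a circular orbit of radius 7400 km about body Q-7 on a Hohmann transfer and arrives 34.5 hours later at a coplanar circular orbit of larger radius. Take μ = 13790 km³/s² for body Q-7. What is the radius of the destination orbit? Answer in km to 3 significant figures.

r₂ = 48300 km

Transfer time t = 34.5 hours = 1.242×10^5 s, and t = π√(a_t³/μ).
So a_t = (μ t²/π²)^(1/3) = (13790 × (1.242×10^5)² / π²)^(1/3) = 27829 km.
Since a_t = (r₁ + r₂)/2, r₂ = 2a_t − r₁ = 2×27829 − 7400 = 48258 km.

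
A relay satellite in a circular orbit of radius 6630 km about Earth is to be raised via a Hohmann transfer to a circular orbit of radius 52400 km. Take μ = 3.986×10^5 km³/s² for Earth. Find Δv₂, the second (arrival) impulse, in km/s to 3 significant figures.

Δv₂ = 1.45 km/s

Semi-major axis of the transfer orbit: a_t = (6630 + 52400)/2 = 29515 km.
On the circular orbit at r = 52400 km, v_c = √(μ/r) = 2.758 km/s.
Vis-viva on the transfer ellipse at r = 52400 km gives v_t = √[μ(2/r − 1/a_t)] = 1.307 km/s.
Δv₂ = |v_t − v_c| = |1.307 − 2.758| = 1.451 km/s.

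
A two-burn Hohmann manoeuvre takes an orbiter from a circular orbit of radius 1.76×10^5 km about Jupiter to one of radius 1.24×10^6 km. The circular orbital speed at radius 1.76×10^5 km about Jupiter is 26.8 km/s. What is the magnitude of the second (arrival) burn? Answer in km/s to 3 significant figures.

Δv₂ = 5.06 km/s

From the circular-orbit relation v² = μ/r at r = 1.76×10^5 km: μ = v²r = (26.8)² × 1.76×10^5 = 1.26410×10^8 km³/s².
Semi-major axis of the transfer orbit: a_t = (1.760×10^5 + 1.240×10^6)/2 = 7.080×10^5 km.
On the circular orbit at r = 1.240×10^6 km, v_c = √(μ/r) = 10.097 km/s.
Transfer-orbit speed at the same r (vis-viva, a = a_t): v_t = √[μ(2/r − 1/a_t)] = 5.0341 km/s.
Δv₂ = |v_t − v_c| = |5.0341 − 10.097| = 5.063 km/s.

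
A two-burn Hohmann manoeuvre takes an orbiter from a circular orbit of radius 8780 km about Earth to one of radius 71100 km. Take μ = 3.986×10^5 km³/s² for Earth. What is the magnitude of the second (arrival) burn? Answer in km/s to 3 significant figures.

Δv₂ = 1.26 km/s

The Hohmann ellipse has a_t = (r₁ + r₂)/2 = 39940 km.
Circular speed at r = 71100 km: v_c = √(μ/r) = 2.368 km/s.
Vis-viva on the transfer ellipse at r = 71100 km gives v_t = √[μ(2/r − 1/a_t)] = 1.110 km/s.
Δv₂ = |v_t − v_c| = |1.110 − 2.368| = 1.258 km/s.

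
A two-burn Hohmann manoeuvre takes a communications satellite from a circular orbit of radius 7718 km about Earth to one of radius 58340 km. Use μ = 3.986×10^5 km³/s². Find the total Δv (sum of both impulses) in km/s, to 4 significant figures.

Δv = 3.715 km/s

The Hohmann ellipse has a_t = (r₁ + r₂)/2 = 33029 km.
Circular speed at r₁: v₁ = √(μ/r₁) = √(3.986×10^5/7718) = 7.186 km/s.
On the transfer ellipse at r₁, vis-viva equation gives v_p = √[μ(2/r₁ − 1/a_t)] = 9.551 km/s.
First burn Δv₁ = |v_p − v₁| = 2.365 km/s.
At r₂, v₂ = √(μ/r₂) = 2.614 km/s.
Transfer-orbit speed at r₂: v_a = √[μ(2/r₂ − 1/a_t)] = 1.264 km/s.
Second burn Δv₂ = |v₂ − v_a| = 1.350 km/s.
Δv = Δv₁ + Δv₂ = 2.365 + 1.350 = 3.715 km/s.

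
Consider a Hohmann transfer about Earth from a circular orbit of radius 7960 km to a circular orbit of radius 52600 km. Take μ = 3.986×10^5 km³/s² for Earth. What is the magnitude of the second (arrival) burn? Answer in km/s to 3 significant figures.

Δv₂ = 1.34 km/s

Transfer-ellipse semi-major axis a_t = (r₁ + r₂)/2 = (7960 + 52600)/2 = 30280 km.
Circular speed at r = 52600 km: v_c = √(μ/r) = 2.7528 km/s.
Vis-viva on the transfer ellipse at r = 52600 km gives v_t = √[μ(2/r − 1/a_t)] = 1.4114 km/s.
Δv₂ = |v_t − v_c| = |1.4114 − 2.7528| = 1.341 km/s.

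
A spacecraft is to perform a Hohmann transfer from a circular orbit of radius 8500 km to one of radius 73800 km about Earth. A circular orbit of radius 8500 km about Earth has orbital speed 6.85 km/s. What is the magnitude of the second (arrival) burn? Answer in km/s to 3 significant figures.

Δv₂ = 1.27 km/s

From the circular-orbit relation v² = μ/r at r = 8500 km: μ = v²r = (6.85)² × 8500 = 3.98841×10^5 km³/s².
Transfer-ellipse semi-major axis a_t = (r₁ + r₂)/2 = (8500 + 73800)/2 = 41150 km.
On the circular orbit at r = 73800 km, v_c = √(μ/r) = 2.325 km/s.
Vis-viva on the transfer ellipse at r = 73800 km gives v_t = √[μ(2/r − 1/a_t)] = 1.057 km/s.
Δv₂ = |v_t − v_c| = |1.057 − 2.325| = 1.268 km/s.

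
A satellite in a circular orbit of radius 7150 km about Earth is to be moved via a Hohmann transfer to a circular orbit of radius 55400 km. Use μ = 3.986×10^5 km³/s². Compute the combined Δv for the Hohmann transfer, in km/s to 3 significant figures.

Δv = 3.87 km/s

Transfer-ellipse semi-major axis a_t = (r₁ + r₂)/2 = (7150 + 55400)/2 = 31275 km.
At r₁ the circular-orbit speed is v₁ = √(μ/r₁) = 7.466 km/s.
On the transfer ellipse at r₁, vis-viva gives v_p = √[μ(2/r₁ − 1/a_t)] = 9.937 km/s.
First burn Δv₁ = |v_p − v₁| = 2.471 km/s.
Circular speed at r₂: v₂ = √(μ/r₂) = 2.6823 km/s.
Transfer-orbit speed at r₂: v_a = √[μ(2/r₂ − 1/a_t)] = 1.2825 km/s.
Second burn Δv₂ = |v₂ − v_a| = 1.400 km/s.
Δv = Δv₁ + Δv₂ = 2.471 + 1.400 = 3.871 km/s.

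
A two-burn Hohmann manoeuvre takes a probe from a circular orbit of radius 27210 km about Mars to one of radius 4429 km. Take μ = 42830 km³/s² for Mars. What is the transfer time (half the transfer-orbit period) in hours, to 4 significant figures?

Transfer-ellipse semi-major axis a_t = (r₁ + r₂)/2 = (27210 + 4429)/2 = 15819.5 km.
Transfer time t = π√(a_t³/μ) = π√((15819.5)³ / 42830) = 30204 s.
Converting: 30204 s ÷ 3600 s/hour = 8.390 hours.

t = 8.390 hours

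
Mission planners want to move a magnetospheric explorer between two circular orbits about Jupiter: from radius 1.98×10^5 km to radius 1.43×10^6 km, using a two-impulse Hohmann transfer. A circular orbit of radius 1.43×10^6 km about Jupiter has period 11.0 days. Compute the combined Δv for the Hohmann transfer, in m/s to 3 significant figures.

From Kepler's third law T² = 4π²r³/μ at r = 1.43×10^6 km, T = 11.0 days = 11.0 × 86400 s = 9.504×10^5 s: μ = 4π²r³/T² = 1.27807×10^8 km³/s².
Semi-major axis of the transfer orbit: a_t = (1.980×10^5 + 1.430×10^6)/2 = 8.140×10^5 km.
At r₁ the circular-orbit speed is v₁ = √(μ/r₁) = 25.4065 km/s.
Transfer-orbit speed at r₁ (vis-viva): v_p = √[μ(2/r₁ − 1/a_t)] = 33.6745 km/s.
First burn Δv₁ = |v_p − v₁| = 8.268 km/s.
Circular speed at r₂: v₂ = √(μ/r₂) = 9.454 km/s.
Transfer-orbit speed at r₂: v_a = √[μ(2/r₂ − 1/a_t)] = 4.663 km/s.
Second burn Δv₂ = |v₂ − v_a| = 4.791 km/s.
Total Δv = Δv₁ + Δv₂ = 13.06 km/s.

Δv = 13100 m/s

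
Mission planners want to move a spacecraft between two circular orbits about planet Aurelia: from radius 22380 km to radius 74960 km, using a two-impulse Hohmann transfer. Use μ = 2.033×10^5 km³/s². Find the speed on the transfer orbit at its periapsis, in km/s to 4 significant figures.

The Hohmann ellipse has a_t = (r₁ + r₂)/2 = 48670 km.
The periapsis of the transfer ellipse is at r = 22380 km.
From the vis-viva equation, v = √[μ(2/r − 1/a_t)] = 3.740 km/s.

v = 3.740 km/s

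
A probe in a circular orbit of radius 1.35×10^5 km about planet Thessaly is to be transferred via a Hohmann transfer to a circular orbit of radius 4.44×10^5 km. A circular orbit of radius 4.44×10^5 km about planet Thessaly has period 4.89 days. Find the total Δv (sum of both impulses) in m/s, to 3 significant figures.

From Kepler's third law T² = 4π²r³/μ at r = 4.44×10^5 km, T = 4.89 days = 4.89 × 86400 s = 4.22496×10^5 s: μ = 4π²r³/T² = 1.93581×10^7 km³/s².
Transfer-ellipse semi-major axis a_t = (r₁ + r₂)/2 = (1.350×10^5 + 4.440×10^5)/2 = 2.895×10^5 km.
At r₁ the circular-orbit speed is v₁ = √(μ/r₁) = 11.975 km/s.
Transfer-orbit speed at r₁ (v² = μ(2/r − 1/a)): v_p = √[μ(2/r₁ − 1/a_t)] = 14.830 km/s.
First burn Δv₁ = |v_p − v₁| = 2.855 km/s.
At r₂, v₂ = √(μ/r₂) = 6.603 km/s.
Transfer-orbit speed at r₂: v_a = √[μ(2/r₂ − 1/a_t)] = 4.509 km/s.
Second burn Δv₂ = |v₂ − v_a| = 2.094 km/s.
Δv = Δv₁ + Δv₂ = 2.855 + 2.094 = 4.949 km/s.

Δv = 4950 m/s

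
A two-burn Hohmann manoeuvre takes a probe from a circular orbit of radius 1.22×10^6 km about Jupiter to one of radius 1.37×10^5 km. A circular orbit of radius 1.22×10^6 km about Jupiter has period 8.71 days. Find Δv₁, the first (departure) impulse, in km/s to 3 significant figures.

Δv₁ = 5.61 km/s

From Kepler's third law T² = 4π²r³/μ at r = 1.22×10^6 km, T = 8.71 days = 8.71 × 86400 s = 7.52544×10^5 s: μ = 4π²r³/T² = 1.26583×10^8 km³/s².
Transfer-ellipse semi-major axis a_t = (r₁ + r₂)/2 = (1.220×10^6 + 1.370×10^5)/2 = 6.785×10^5 km.
On the circular orbit at r = 1.220×10^6 km, v_c = √(μ/r) = 10.186 km/s.
Transfer-orbit speed at the same r (vis-viva, a = a_t): v_t = √[μ(2/r − 1/a_t)] = 4.5771 km/s.
Δv₁ = |v_t − v_c| = |4.5771 − 10.186| = 5.609 km/s.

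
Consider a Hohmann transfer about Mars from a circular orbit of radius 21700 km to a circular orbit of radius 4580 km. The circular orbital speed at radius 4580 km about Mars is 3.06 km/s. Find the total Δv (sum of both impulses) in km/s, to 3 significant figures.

Δv = 1.45 km/s

From the circular-orbit relation v² = μ/r at r = 4580 km: μ = v²r = (3.06)² × 4580 = 42885.3 km³/s².
Transfer-ellipse semi-major axis a_t = (r₁ + r₂)/2 = (21700 + 4580)/2 = 13140 km.
Circular speed at r₁: v₁ = √(μ/r₁) = √(42885.3/21700) = 1.4058 km/s.
On the transfer ellipse at r₁, v² = μ(2/r − 1/a) gives v_a = √[μ(2/r₁ − 1/a_t)] = 0.82996 km/s.
First burn Δv₁ = |v_a − v₁| = 0.5758 km/s.
Circular speed at r₂: v₂ = √(μ/r₂) = 3.0600 km/s.
Transfer-orbit speed at r₂: v_p = √[μ(2/r₂ − 1/a_t)] = 3.9324 km/s.
Second burn Δv₂ = |v₂ − v_p| = 0.8724 km/s.
Δv = Δv₁ + Δv₂ = 0.5758 + 0.8724 = 1.448 km/s.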